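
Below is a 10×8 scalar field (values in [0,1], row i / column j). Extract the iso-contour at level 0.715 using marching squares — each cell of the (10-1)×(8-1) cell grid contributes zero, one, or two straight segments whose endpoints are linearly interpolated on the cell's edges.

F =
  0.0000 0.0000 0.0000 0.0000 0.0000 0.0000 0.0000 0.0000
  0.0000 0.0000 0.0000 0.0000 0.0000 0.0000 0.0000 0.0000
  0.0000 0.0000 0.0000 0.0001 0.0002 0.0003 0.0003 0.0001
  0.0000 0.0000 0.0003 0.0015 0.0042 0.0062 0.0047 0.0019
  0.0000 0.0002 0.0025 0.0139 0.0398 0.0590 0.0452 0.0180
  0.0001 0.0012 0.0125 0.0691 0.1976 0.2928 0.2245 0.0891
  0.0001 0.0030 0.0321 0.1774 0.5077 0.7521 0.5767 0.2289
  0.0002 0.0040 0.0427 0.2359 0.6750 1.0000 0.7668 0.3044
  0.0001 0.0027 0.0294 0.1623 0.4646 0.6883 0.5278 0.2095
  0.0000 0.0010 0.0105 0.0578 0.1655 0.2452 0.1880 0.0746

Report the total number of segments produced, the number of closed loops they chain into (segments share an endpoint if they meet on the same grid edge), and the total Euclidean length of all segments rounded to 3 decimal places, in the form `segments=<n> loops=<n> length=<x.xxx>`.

segments=8 loops=1 length=5.731

cell (5,4): code 0100 → (5.919,5.000)–(6.000,4.848)
cell (5,5): code 1000 → (6.000,5.212)–(5.919,5.000)
cell (6,4): code 0110 → (6.000,4.848)–(7.000,4.123)
cell (6,5): code 1101 → (6.728,6.000)–(6.000,5.212)
cell (6,6): code 1000 → (7.000,6.112)–(6.728,6.000)
cell (7,4): code 0010 → (7.000,4.123)–(7.914,5.000)
cell (7,5): code 0011 → (7.914,5.000)–(7.217,6.000)
cell (7,6): code 0001 → (7.217,6.000)–(7.000,6.112)
total: 8 segments, chained into 1 closed loop(s), length Σ = 5.731207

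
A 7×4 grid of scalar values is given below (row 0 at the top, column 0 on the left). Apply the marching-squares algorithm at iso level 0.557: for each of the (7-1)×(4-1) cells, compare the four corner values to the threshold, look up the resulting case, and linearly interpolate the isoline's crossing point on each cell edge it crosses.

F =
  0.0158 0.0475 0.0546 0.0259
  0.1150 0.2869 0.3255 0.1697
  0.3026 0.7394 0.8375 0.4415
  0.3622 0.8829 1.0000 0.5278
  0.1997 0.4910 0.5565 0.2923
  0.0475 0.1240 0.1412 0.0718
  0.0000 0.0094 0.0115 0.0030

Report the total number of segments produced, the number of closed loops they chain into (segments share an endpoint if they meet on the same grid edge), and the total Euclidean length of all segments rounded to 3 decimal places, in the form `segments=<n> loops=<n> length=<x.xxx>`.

cell (1,0): code 0100 → (1.597,1.000)–(2.000,0.582)
cell (1,1): code 1100 → (1.452,2.000)–(1.597,1.000)
cell (1,2): code 1000 → (2.000,2.708)–(1.452,2.000)
cell (2,0): code 0110 → (2.000,0.582)–(3.000,0.374)
cell (2,2): code 1001 → (3.000,2.938)–(2.000,2.708)
cell (3,0): code 0010 → (3.000,0.374)–(3.832,1.000)
cell (3,1): code 0011 → (3.832,1.000)–(3.999,2.000)
cell (3,2): code 0001 → (3.999,2.000)–(3.000,2.938)
total: 8 segments, chained into 1 closed loop(s), length Σ = 7.958896

segments=8 loops=1 length=7.959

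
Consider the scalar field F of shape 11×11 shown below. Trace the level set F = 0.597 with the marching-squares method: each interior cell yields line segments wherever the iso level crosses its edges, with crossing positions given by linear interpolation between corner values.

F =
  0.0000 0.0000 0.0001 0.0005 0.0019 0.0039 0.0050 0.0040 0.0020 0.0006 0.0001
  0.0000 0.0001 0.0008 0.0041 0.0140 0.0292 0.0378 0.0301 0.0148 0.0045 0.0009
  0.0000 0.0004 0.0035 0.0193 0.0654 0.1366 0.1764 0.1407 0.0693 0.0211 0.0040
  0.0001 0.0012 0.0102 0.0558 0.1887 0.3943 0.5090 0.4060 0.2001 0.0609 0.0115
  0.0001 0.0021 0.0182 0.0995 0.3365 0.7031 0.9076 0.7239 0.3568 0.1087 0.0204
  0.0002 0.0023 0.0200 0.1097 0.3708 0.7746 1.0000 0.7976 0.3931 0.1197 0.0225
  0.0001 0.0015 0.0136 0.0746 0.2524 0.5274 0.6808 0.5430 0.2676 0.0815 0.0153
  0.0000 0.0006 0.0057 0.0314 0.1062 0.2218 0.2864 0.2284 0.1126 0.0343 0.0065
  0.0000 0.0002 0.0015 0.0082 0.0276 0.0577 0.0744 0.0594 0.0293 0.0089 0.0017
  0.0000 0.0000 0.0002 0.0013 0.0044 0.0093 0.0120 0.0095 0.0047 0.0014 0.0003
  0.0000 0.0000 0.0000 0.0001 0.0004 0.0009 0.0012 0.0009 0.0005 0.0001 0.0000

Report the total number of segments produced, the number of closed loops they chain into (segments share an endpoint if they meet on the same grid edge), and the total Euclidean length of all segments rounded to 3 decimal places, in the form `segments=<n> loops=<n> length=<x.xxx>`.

cell (3,4): code 0100 → (3.656,5.000)–(4.000,4.711)
cell (3,5): code 1100 → (3.221,6.000)–(3.656,5.000)
cell (3,6): code 1100 → (3.601,7.000)–(3.221,6.000)
cell (3,7): code 1000 → (4.000,7.346)–(3.601,7.000)
cell (4,4): code 0110 → (4.000,4.711)–(5.000,4.560)
cell (4,7): code 1001 → (5.000,7.496)–(4.000,7.346)
cell (5,4): code 0010 → (5.000,4.560)–(5.718,5.000)
cell (5,5): code 0111 → (5.718,5.000)–(6.000,5.454)
cell (5,6): code 1011 → (6.000,6.608)–(5.788,7.000)
cell (5,7): code 0001 → (5.788,7.000)–(5.000,7.496)
cell (6,5): code 0010 → (6.000,5.454)–(6.212,6.000)
cell (6,6): code 0001 → (6.212,6.000)–(6.000,6.608)
total: 12 segments, chained into 1 closed loop(s), length Σ = 9.143574

segments=12 loops=1 length=9.144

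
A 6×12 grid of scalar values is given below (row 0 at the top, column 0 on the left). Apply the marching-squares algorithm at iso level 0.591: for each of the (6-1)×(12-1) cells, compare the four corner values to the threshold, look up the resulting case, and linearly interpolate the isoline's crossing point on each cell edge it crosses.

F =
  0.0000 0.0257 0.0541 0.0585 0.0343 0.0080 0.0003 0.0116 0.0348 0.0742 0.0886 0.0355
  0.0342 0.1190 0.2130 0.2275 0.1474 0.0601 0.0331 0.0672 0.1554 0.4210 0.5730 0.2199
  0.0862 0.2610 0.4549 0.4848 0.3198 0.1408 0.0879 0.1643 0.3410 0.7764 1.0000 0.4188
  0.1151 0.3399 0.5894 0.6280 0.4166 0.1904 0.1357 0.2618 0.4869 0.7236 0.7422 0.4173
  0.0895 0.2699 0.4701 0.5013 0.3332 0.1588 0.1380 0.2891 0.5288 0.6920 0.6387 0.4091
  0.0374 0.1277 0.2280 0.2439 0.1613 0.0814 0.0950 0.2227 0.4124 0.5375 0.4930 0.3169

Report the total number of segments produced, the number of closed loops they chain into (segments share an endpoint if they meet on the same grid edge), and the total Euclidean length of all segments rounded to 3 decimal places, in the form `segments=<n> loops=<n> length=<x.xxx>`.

segments=14 loops=2 length=12.012

cell (1,8): code 0100 → (1.478,9.000)–(2.000,8.574)
cell (1,9): code 1100 → (1.042,10.000)–(1.478,9.000)
cell (1,10): code 1000 → (2.000,10.704)–(1.042,10.000)
cell (2,2): code 0100 → (2.742,3.000)–(3.000,2.041)
cell (2,3): code 1000 → (3.000,3.175)–(2.742,3.000)
cell (2,8): code 0110 → (2.000,8.574)–(3.000,8.440)
cell (2,10): code 1001 → (3.000,10.465)–(2.000,10.704)
cell (3,2): code 0010 → (3.000,2.041)–(3.292,3.000)
cell (3,3): code 0001 → (3.292,3.000)–(3.000,3.175)
cell (3,8): code 0110 → (3.000,8.440)–(4.000,8.381)
cell (3,10): code 1001 → (4.000,10.208)–(3.000,10.465)
cell (4,8): code 0010 → (4.000,8.381)–(4.654,9.000)
cell (4,9): code 0011 → (4.654,9.000)–(4.327,10.000)
cell (4,10): code 0001 → (4.327,10.000)–(4.000,10.208)
total: 14 segments, chained into 2 closed loop(s), length Σ = 12.011500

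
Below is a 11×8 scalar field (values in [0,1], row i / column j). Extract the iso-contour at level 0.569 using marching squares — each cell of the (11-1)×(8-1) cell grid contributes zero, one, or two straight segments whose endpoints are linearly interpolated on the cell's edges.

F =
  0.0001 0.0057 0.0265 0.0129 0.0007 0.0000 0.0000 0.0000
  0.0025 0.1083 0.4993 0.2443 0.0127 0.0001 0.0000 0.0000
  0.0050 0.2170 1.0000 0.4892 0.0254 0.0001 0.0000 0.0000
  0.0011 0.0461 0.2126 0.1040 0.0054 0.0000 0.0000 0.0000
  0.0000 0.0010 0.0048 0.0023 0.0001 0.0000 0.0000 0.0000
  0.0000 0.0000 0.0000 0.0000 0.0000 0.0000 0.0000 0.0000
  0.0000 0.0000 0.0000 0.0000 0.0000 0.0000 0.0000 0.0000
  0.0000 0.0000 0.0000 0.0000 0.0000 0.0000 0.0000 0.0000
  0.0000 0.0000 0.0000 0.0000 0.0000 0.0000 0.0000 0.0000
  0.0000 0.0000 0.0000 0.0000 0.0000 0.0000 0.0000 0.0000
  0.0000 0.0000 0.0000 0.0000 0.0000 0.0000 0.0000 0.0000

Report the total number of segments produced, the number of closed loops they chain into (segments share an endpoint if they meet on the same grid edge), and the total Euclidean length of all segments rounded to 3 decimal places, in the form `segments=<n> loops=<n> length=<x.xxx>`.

cell (1,1): code 0100 → (1.139,2.000)–(2.000,1.450)
cell (1,2): code 1000 → (2.000,2.844)–(1.139,2.000)
cell (2,1): code 0010 → (2.000,1.450)–(2.547,2.000)
cell (2,2): code 0001 → (2.547,2.000)–(2.000,2.844)
total: 4 segments, chained into 1 closed loop(s), length Σ = 4.009162

segments=4 loops=1 length=4.009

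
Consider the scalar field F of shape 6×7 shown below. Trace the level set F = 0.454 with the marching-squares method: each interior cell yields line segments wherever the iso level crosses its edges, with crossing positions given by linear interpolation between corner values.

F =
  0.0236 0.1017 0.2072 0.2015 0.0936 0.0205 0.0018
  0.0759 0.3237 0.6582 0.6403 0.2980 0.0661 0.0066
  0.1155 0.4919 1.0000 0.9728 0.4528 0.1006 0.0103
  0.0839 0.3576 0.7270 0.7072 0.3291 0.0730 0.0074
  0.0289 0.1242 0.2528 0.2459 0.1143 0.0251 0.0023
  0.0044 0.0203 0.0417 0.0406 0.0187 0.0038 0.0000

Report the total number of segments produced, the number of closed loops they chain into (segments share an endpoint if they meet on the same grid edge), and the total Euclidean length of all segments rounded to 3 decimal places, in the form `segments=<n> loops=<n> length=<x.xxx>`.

segments=12 loops=1 length=9.581

cell (0,1): code 0100 → (0.547,2.000)–(1.000,1.390)
cell (0,2): code 1100 → (0.575,3.000)–(0.547,2.000)
cell (0,3): code 1000 → (1.000,3.544)–(0.575,3.000)
cell (1,0): code 0100 → (1.775,1.000)–(2.000,0.899)
cell (1,1): code 1110 → (1.000,1.390)–(1.775,1.000)
cell (1,3): code 1001 → (2.000,3.998)–(1.000,3.544)
cell (2,0): code 0010 → (2.000,0.899)–(2.282,1.000)
cell (2,1): code 0111 → (2.282,1.000)–(3.000,1.261)
cell (2,3): code 1001 → (3.000,3.670)–(2.000,3.998)
cell (3,1): code 0010 → (3.000,1.261)–(3.576,2.000)
cell (3,2): code 0011 → (3.576,2.000)–(3.549,3.000)
cell (3,3): code 0001 → (3.549,3.000)–(3.000,3.670)
total: 12 segments, chained into 1 closed loop(s), length Σ = 9.581465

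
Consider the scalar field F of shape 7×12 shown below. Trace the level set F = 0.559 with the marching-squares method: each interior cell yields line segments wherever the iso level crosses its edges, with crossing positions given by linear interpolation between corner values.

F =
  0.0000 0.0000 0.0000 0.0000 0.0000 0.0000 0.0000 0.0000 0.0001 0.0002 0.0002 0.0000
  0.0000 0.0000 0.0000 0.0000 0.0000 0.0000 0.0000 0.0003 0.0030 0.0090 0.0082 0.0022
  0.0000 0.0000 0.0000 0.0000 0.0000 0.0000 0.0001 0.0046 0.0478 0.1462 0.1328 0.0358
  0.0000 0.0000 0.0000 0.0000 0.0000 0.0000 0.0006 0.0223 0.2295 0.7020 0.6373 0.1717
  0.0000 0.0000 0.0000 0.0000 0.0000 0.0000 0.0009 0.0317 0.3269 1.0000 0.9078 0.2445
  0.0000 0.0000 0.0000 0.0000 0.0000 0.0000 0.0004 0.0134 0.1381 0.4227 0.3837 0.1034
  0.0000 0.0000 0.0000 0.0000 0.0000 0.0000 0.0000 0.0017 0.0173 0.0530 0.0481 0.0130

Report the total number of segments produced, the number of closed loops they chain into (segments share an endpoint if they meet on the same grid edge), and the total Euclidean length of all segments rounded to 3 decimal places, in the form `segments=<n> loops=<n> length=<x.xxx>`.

segments=8 loops=1 length=6.613

cell (2,8): code 0100 → (2.743,9.000)–(3.000,8.697)
cell (2,9): code 1100 → (2.845,10.000)–(2.743,9.000)
cell (2,10): code 1000 → (3.000,10.168)–(2.845,10.000)
cell (3,8): code 0110 → (3.000,8.697)–(4.000,8.345)
cell (3,10): code 1001 → (4.000,10.526)–(3.000,10.168)
cell (4,8): code 0010 → (4.000,8.345)–(4.764,9.000)
cell (4,9): code 0011 → (4.764,9.000)–(4.666,10.000)
cell (4,10): code 0001 → (4.666,10.000)–(4.000,10.526)
total: 8 segments, chained into 1 closed loop(s), length Σ = 6.613042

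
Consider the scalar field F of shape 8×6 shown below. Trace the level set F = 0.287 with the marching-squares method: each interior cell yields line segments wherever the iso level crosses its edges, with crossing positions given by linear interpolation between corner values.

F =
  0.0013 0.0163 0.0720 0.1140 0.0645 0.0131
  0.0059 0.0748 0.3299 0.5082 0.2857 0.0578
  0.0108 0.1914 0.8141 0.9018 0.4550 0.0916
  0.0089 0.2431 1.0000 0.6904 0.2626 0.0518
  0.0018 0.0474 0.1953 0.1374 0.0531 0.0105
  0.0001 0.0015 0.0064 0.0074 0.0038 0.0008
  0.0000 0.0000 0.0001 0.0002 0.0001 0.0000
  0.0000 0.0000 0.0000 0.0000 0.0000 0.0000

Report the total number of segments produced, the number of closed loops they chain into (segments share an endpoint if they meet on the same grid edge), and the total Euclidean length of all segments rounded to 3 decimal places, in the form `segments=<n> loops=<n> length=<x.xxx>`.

cell (0,1): code 0100 → (0.834,2.000)–(1.000,1.832)
cell (0,2): code 1100 → (0.439,3.000)–(0.834,2.000)
cell (0,3): code 1000 → (1.000,3.994)–(0.439,3.000)
cell (1,1): code 0110 → (1.000,1.832)–(2.000,1.154)
cell (1,3): code 1101 → (1.008,4.000)–(1.000,3.994)
cell (1,4): code 1000 → (2.000,4.462)–(1.008,4.000)
cell (2,1): code 0110 → (2.000,1.154)–(3.000,1.058)
cell (2,3): code 1011 → (3.000,3.943)–(2.873,4.000)
cell (2,4): code 0001 → (2.873,4.000)–(2.000,4.462)
cell (3,1): code 0010 → (3.000,1.058)–(3.886,2.000)
cell (3,2): code 0011 → (3.886,2.000)–(3.729,3.000)
cell (3,3): code 0001 → (3.729,3.000)–(3.000,3.943)
total: 12 segments, chained into 1 closed loop(s), length Σ = 10.395176

segments=12 loops=1 length=10.395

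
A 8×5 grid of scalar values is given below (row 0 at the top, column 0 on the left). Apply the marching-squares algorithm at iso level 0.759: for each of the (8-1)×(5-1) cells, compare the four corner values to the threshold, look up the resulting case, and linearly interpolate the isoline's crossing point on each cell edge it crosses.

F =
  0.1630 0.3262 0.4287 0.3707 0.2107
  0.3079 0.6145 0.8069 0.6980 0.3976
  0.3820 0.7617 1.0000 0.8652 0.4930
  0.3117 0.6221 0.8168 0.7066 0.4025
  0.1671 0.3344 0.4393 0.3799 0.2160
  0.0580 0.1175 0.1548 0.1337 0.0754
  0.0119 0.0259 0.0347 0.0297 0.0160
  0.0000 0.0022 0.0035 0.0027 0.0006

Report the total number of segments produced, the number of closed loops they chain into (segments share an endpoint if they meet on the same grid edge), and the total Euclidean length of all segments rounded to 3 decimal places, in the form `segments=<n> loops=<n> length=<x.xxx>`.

segments=12 loops=1 length=6.772

cell (0,1): code 0100 → (0.873,2.000)–(1.000,1.751)
cell (0,2): code 1000 → (1.000,2.440)–(0.873,2.000)
cell (1,0): code 0100 → (1.982,1.000)–(2.000,0.993)
cell (1,1): code 1110 → (1.000,1.751)–(1.982,1.000)
cell (1,2): code 1101 → (1.365,3.000)–(1.000,2.440)
cell (1,3): code 1000 → (2.000,3.285)–(1.365,3.000)
cell (2,0): code 0010 → (2.000,0.993)–(2.019,1.000)
cell (2,1): code 0111 → (2.019,1.000)–(3.000,1.703)
cell (2,2): code 1011 → (3.000,2.525)–(2.670,3.000)
cell (2,3): code 0001 → (2.670,3.000)–(2.000,3.285)
cell (3,1): code 0010 → (3.000,1.703)–(3.153,2.000)
cell (3,2): code 0001 → (3.153,2.000)–(3.000,2.525)
total: 12 segments, chained into 1 closed loop(s), length Σ = 6.772113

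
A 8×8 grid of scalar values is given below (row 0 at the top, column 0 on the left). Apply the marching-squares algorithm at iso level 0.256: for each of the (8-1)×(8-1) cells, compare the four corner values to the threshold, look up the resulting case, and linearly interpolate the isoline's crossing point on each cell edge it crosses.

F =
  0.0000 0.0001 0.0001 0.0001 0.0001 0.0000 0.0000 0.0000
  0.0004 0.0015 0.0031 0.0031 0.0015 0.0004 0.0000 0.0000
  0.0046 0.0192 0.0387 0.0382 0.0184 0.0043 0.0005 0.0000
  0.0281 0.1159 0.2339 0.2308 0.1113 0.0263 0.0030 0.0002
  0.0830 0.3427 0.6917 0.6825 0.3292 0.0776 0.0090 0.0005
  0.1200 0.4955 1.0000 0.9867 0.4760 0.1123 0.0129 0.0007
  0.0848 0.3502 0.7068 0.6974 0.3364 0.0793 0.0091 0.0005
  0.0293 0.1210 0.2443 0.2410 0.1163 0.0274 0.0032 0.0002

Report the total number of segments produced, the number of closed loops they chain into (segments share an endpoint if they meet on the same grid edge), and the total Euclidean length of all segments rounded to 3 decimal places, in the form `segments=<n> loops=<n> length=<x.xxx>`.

cell (3,0): code 0100 → (3.618,1.000)–(4.000,0.666)
cell (3,1): code 1100 → (3.048,2.000)–(3.618,1.000)
cell (3,2): code 1100 → (3.056,3.000)–(3.048,2.000)
cell (3,3): code 1100 → (3.664,4.000)–(3.056,3.000)
cell (3,4): code 1000 → (4.000,4.291)–(3.664,4.000)
cell (4,0): code 0110 → (4.000,0.666)–(5.000,0.362)
cell (4,4): code 1001 → (5.000,4.605)–(4.000,4.291)
cell (5,0): code 0110 → (5.000,0.362)–(6.000,0.645)
cell (5,4): code 1001 → (6.000,4.313)–(5.000,4.605)
cell (6,0): code 0010 → (6.000,0.645)–(6.411,1.000)
cell (6,1): code 0011 → (6.411,1.000)–(6.975,2.000)
cell (6,2): code 0011 → (6.975,2.000)–(6.967,3.000)
cell (6,3): code 0011 → (6.967,3.000)–(6.365,4.000)
cell (6,4): code 0001 → (6.365,4.000)–(6.000,4.313)
total: 14 segments, chained into 1 closed loop(s), length Σ = 12.786577

segments=14 loops=1 length=12.787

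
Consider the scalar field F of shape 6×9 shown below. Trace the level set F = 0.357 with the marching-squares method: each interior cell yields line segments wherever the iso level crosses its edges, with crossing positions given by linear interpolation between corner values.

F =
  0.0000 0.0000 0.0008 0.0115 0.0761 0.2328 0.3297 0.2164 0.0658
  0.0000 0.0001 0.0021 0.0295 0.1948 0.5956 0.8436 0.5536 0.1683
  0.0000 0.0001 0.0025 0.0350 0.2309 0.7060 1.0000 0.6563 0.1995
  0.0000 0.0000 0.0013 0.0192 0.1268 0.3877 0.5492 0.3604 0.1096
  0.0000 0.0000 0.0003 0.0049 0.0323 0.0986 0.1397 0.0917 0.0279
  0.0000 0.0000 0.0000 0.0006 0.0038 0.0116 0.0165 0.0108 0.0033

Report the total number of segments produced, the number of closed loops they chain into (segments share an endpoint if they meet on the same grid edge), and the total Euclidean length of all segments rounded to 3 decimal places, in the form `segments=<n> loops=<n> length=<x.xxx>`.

cell (0,4): code 0100 → (0.342,5.000)–(1.000,4.405)
cell (0,5): code 1100 → (0.053,6.000)–(0.342,5.000)
cell (0,6): code 1100 → (0.417,7.000)–(0.053,6.000)
cell (0,7): code 1000 → (1.000,7.510)–(0.417,7.000)
cell (1,4): code 0110 → (1.000,4.405)–(2.000,4.265)
cell (1,7): code 1001 → (2.000,7.655)–(1.000,7.510)
cell (2,4): code 0110 → (2.000,4.265)–(3.000,4.882)
cell (2,7): code 1001 → (3.000,7.014)–(2.000,7.655)
cell (3,4): code 0010 → (3.000,4.882)–(3.106,5.000)
cell (3,5): code 0011 → (3.106,5.000)–(3.469,6.000)
cell (3,6): code 0011 → (3.469,6.000)–(3.013,7.000)
cell (3,7): code 0001 → (3.013,7.000)–(3.000,7.014)
total: 12 segments, chained into 1 closed loop(s), length Σ = 10.490523

segments=12 loops=1 length=10.491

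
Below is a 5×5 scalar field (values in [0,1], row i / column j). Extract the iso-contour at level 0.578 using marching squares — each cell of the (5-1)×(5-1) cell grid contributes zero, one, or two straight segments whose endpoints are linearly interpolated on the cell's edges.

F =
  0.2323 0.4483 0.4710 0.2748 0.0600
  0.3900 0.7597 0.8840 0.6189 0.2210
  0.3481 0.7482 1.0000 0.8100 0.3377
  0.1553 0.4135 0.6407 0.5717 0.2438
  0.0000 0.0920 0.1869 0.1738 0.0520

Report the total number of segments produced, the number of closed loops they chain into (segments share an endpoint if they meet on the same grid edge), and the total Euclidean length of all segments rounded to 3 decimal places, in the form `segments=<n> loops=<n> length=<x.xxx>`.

segments=12 loops=1 length=9.136

cell (0,0): code 0100 → (0.417,1.000)–(1.000,0.509)
cell (0,1): code 1100 → (0.259,2.000)–(0.417,1.000)
cell (0,2): code 1100 → (0.881,3.000)–(0.259,2.000)
cell (0,3): code 1000 → (1.000,3.103)–(0.881,3.000)
cell (1,0): code 0110 → (1.000,0.509)–(2.000,0.575)
cell (1,3): code 1001 → (2.000,3.491)–(1.000,3.103)
cell (2,0): code 0010 → (2.000,0.575)–(2.509,1.000)
cell (2,1): code 0111 → (2.509,1.000)–(3.000,1.724)
cell (2,2): code 1011 → (3.000,2.909)–(2.974,3.000)
cell (2,3): code 0001 → (2.974,3.000)–(2.000,3.491)
cell (3,1): code 0010 → (3.000,1.724)–(3.138,2.000)
cell (3,2): code 0001 → (3.138,2.000)–(3.000,2.909)
total: 12 segments, chained into 1 closed loop(s), length Σ = 9.136374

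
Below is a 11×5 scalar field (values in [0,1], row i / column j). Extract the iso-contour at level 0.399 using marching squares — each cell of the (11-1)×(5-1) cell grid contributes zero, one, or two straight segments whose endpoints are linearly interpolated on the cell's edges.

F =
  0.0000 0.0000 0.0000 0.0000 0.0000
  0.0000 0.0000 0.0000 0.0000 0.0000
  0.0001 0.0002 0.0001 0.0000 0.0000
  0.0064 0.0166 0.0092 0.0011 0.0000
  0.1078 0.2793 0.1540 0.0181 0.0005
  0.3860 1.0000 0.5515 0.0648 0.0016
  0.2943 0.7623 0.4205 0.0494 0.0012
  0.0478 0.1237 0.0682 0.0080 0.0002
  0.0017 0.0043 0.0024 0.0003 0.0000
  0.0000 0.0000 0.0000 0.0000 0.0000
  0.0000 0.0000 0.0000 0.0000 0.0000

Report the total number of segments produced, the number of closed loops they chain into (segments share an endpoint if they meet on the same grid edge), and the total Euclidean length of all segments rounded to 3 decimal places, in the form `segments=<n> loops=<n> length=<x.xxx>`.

segments=8 loops=1 length=7.098

cell (4,0): code 0100 → (4.166,1.000)–(5.000,0.021)
cell (4,1): code 1100 → (4.616,2.000)–(4.166,1.000)
cell (4,2): code 1000 → (5.000,2.313)–(4.616,2.000)
cell (5,0): code 0110 → (5.000,0.021)–(6.000,0.224)
cell (5,2): code 1001 → (6.000,2.058)–(5.000,2.313)
cell (6,0): code 0010 → (6.000,0.224)–(6.569,1.000)
cell (6,1): code 0011 → (6.569,1.000)–(6.061,2.000)
cell (6,2): code 0001 → (6.061,2.000)–(6.000,2.058)
total: 8 segments, chained into 1 closed loop(s), length Σ = 7.098481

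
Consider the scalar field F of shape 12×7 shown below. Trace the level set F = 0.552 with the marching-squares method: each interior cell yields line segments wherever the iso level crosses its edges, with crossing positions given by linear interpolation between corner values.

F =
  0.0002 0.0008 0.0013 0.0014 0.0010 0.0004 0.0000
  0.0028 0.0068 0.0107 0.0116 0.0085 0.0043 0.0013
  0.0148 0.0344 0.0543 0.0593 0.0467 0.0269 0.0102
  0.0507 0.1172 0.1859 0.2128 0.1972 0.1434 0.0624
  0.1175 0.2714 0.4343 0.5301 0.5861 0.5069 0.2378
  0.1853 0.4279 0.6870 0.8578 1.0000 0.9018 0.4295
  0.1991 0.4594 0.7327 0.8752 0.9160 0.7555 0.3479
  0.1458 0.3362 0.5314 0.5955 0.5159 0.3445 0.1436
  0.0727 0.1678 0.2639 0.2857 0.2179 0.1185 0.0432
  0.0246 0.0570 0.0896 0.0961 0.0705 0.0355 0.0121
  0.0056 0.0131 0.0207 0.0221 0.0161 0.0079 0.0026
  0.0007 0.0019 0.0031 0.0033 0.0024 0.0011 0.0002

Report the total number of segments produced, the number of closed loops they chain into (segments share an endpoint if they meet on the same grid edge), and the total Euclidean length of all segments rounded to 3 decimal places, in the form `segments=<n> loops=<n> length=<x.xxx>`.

segments=16 loops=1 length=12.006

cell (3,3): code 0100 → (3.912,4.000)–(4.000,3.391)
cell (3,4): code 1000 → (4.000,4.431)–(3.912,4.000)
cell (4,1): code 0100 → (4.466,2.000)–(5.000,1.479)
cell (4,2): code 1100 → (4.067,3.000)–(4.466,2.000)
cell (4,3): code 1110 → (4.000,3.391)–(4.067,3.000)
cell (4,4): code 1101 → (4.114,5.000)–(4.000,4.431)
cell (4,5): code 1000 → (5.000,5.741)–(4.114,5.000)
cell (5,1): code 0110 → (5.000,1.479)–(6.000,1.339)
cell (5,5): code 1001 → (6.000,5.499)–(5.000,5.741)
cell (6,1): code 0010 → (6.000,1.339)–(6.898,2.000)
cell (6,2): code 0111 → (6.898,2.000)–(7.000,2.321)
cell (6,3): code 1011 → (7.000,3.546)–(6.910,4.000)
cell (6,4): code 0011 → (6.910,4.000)–(6.495,5.000)
cell (6,5): code 0001 → (6.495,5.000)–(6.000,5.499)
cell (7,2): code 0010 → (7.000,2.321)–(7.140,3.000)
cell (7,3): code 0001 → (7.140,3.000)–(7.000,3.546)
total: 16 segments, chained into 1 closed loop(s), length Σ = 12.005627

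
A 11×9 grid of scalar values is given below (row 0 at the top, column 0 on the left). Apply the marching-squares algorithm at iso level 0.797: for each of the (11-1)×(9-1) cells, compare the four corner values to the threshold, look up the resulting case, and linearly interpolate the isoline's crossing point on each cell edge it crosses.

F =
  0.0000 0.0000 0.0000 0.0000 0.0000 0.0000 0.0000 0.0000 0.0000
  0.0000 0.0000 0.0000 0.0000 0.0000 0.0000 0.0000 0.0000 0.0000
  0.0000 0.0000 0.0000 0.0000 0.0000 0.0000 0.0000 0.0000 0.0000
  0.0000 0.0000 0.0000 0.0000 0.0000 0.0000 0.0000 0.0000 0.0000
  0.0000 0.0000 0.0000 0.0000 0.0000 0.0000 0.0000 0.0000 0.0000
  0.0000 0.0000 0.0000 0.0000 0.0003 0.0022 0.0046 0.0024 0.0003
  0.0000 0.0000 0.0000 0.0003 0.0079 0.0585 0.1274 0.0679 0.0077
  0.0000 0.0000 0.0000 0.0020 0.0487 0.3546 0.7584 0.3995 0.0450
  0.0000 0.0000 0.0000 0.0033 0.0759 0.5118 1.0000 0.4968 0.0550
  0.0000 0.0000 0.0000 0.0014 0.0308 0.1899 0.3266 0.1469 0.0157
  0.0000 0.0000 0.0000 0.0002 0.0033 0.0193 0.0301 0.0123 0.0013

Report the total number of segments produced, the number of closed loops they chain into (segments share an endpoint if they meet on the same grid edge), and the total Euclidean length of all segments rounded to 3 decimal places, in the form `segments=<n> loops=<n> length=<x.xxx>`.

cell (7,5): code 0100 → (7.160,6.000)–(8.000,5.584)
cell (7,6): code 1000 → (8.000,6.403)–(7.160,6.000)
cell (8,5): code 0010 → (8.000,5.584)–(8.301,6.000)
cell (8,6): code 0001 → (8.301,6.000)–(8.000,6.403)
total: 4 segments, chained into 1 closed loop(s), length Σ = 2.886751

segments=4 loops=1 length=2.887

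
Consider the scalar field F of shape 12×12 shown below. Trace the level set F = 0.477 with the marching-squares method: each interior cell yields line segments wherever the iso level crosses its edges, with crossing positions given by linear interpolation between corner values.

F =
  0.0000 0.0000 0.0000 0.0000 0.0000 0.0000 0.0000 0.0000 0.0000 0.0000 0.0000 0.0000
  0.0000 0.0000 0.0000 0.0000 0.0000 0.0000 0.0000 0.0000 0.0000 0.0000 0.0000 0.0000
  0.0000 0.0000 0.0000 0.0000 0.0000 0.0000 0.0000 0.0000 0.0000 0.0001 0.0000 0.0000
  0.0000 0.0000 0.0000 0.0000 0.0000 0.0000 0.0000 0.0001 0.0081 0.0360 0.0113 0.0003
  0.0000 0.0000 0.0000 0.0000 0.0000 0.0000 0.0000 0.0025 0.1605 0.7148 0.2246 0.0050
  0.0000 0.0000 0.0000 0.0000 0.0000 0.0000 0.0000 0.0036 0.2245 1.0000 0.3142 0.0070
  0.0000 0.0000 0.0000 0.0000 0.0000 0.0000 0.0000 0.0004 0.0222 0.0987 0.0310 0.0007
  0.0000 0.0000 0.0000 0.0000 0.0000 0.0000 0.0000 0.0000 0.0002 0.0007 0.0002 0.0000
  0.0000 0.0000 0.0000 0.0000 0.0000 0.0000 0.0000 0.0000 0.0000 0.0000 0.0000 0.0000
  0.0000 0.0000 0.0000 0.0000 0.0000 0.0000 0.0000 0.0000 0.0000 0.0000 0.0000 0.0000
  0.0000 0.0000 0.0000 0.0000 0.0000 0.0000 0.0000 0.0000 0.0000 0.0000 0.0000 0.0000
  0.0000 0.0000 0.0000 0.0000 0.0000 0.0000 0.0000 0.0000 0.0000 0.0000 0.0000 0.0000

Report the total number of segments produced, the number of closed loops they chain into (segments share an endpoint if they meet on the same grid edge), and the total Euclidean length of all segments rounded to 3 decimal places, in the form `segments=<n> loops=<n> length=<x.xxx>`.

cell (3,8): code 0100 → (3.650,9.000)–(4.000,8.571)
cell (3,9): code 1000 → (4.000,9.485)–(3.650,9.000)
cell (4,8): code 0110 → (4.000,8.571)–(5.000,8.326)
cell (4,9): code 1001 → (5.000,9.763)–(4.000,9.485)
cell (5,8): code 0010 → (5.000,8.326)–(5.580,9.000)
cell (5,9): code 0001 → (5.580,9.000)–(5.000,9.763)
total: 6 segments, chained into 1 closed loop(s), length Σ = 5.067673

segments=6 loops=1 length=5.068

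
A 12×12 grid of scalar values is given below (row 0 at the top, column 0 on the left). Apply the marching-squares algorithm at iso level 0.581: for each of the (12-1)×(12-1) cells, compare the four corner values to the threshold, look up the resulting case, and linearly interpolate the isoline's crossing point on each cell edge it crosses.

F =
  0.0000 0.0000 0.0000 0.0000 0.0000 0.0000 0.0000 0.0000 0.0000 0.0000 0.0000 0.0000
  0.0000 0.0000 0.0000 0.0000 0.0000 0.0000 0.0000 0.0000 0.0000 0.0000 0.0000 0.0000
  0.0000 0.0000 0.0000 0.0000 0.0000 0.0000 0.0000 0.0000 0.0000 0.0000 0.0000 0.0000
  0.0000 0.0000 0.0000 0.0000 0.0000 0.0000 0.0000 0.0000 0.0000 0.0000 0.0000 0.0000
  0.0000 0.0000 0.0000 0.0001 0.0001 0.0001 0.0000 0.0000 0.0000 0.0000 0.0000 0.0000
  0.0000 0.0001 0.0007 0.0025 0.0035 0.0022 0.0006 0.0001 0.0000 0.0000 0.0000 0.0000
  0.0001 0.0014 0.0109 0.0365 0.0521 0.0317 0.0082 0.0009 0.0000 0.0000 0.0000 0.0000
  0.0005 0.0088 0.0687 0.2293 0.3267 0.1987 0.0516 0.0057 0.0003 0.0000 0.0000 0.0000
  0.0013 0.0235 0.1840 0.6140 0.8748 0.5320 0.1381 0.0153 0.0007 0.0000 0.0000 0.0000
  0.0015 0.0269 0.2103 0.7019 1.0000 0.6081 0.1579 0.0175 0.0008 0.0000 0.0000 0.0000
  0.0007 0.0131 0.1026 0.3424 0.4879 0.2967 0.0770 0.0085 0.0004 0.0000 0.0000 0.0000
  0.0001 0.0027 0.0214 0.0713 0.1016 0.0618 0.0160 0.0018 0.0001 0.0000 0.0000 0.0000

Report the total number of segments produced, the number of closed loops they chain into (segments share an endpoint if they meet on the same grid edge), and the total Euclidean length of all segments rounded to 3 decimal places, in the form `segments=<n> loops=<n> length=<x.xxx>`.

cell (7,2): code 0100 → (7.914,3.000)–(8.000,2.923)
cell (7,3): code 1100 → (7.464,4.000)–(7.914,3.000)
cell (7,4): code 1000 → (8.000,4.857)–(7.464,4.000)
cell (8,2): code 0110 → (8.000,2.923)–(9.000,2.754)
cell (8,4): code 1101 → (8.644,5.000)–(8.000,4.857)
cell (8,5): code 1000 → (9.000,5.060)–(8.644,5.000)
cell (9,2): code 0010 → (9.000,2.754)–(9.336,3.000)
cell (9,3): code 0011 → (9.336,3.000)–(9.818,4.000)
cell (9,4): code 0011 → (9.818,4.000)–(9.087,5.000)
cell (9,5): code 0001 → (9.087,5.000)–(9.000,5.060)
total: 10 segments, chained into 1 closed loop(s), length Σ = 7.128909

segments=10 loops=1 length=7.129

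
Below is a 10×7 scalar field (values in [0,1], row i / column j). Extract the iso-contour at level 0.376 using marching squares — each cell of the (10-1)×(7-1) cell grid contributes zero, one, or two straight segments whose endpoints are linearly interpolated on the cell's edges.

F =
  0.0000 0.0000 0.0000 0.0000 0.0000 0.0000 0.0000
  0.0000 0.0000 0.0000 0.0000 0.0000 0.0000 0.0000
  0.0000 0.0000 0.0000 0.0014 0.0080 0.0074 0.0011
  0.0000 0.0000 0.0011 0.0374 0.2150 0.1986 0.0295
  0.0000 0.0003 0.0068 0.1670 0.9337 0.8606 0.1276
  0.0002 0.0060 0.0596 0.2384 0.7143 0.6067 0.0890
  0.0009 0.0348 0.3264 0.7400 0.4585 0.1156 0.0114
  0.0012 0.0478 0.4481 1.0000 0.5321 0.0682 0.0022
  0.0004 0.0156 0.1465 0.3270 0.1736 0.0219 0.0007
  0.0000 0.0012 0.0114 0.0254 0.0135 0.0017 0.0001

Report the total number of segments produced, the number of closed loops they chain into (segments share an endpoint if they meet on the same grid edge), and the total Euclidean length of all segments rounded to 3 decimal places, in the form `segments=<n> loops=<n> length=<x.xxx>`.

cell (3,3): code 0100 → (3.224,4.000)–(4.000,3.273)
cell (3,4): code 1100 → (3.268,5.000)–(3.224,4.000)
cell (3,5): code 1000 → (4.000,5.661)–(3.268,5.000)
cell (4,3): code 0110 → (4.000,3.273)–(5.000,3.289)
cell (4,5): code 1001 → (5.000,5.446)–(4.000,5.661)
cell (5,2): code 0100 → (5.274,3.000)–(6.000,2.120)
cell (5,3): code 1110 → (5.000,3.289)–(5.274,3.000)
cell (5,4): code 1011 → (6.000,4.241)–(5.470,5.000)
cell (5,5): code 0001 → (5.470,5.000)–(5.000,5.446)
cell (6,1): code 0100 → (6.408,2.000)–(7.000,1.820)
cell (6,2): code 1110 → (6.000,2.120)–(6.408,2.000)
cell (6,4): code 1001 → (7.000,4.336)–(6.000,4.241)
cell (7,1): code 0010 → (7.000,1.820)–(7.239,2.000)
cell (7,2): code 0011 → (7.239,2.000)–(7.927,3.000)
cell (7,3): code 0011 → (7.927,3.000)–(7.435,4.000)
cell (7,4): code 0001 → (7.435,4.000)–(7.000,4.336)
total: 16 segments, chained into 1 closed loop(s), length Σ = 13.413503

segments=16 loops=1 length=13.414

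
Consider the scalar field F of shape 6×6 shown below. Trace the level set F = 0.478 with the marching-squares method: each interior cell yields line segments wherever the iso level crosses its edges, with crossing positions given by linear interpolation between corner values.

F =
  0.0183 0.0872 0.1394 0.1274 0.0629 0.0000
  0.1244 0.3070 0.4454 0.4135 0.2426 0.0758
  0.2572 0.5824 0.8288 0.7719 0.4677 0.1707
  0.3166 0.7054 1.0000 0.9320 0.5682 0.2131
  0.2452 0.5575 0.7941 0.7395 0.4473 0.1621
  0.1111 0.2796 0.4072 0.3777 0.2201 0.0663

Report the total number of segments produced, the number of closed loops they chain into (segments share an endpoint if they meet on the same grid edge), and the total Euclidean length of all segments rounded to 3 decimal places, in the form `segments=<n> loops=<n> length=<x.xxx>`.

segments=14 loops=1 length=11.764

cell (1,0): code 0100 → (1.621,1.000)–(2.000,0.679)
cell (1,1): code 1100 → (1.085,2.000)–(1.621,1.000)
cell (1,2): code 1100 → (1.180,3.000)–(1.085,2.000)
cell (1,3): code 1000 → (2.000,3.966)–(1.180,3.000)
cell (2,0): code 0110 → (2.000,0.679)–(3.000,0.415)
cell (2,3): code 1101 → (2.102,4.000)–(2.000,3.966)
cell (2,4): code 1000 → (3.000,4.254)–(2.102,4.000)
cell (3,0): code 0110 → (3.000,0.415)–(4.000,0.745)
cell (3,3): code 1011 → (4.000,3.895)–(3.746,4.000)
cell (3,4): code 0001 → (3.746,4.000)–(3.000,4.254)
cell (4,0): code 0010 → (4.000,0.745)–(4.286,1.000)
cell (4,1): code 0011 → (4.286,1.000)–(4.817,2.000)
cell (4,2): code 0011 → (4.817,2.000)–(4.723,3.000)
cell (4,3): code 0001 → (4.723,3.000)–(4.000,3.895)
total: 14 segments, chained into 1 closed loop(s), length Σ = 11.763948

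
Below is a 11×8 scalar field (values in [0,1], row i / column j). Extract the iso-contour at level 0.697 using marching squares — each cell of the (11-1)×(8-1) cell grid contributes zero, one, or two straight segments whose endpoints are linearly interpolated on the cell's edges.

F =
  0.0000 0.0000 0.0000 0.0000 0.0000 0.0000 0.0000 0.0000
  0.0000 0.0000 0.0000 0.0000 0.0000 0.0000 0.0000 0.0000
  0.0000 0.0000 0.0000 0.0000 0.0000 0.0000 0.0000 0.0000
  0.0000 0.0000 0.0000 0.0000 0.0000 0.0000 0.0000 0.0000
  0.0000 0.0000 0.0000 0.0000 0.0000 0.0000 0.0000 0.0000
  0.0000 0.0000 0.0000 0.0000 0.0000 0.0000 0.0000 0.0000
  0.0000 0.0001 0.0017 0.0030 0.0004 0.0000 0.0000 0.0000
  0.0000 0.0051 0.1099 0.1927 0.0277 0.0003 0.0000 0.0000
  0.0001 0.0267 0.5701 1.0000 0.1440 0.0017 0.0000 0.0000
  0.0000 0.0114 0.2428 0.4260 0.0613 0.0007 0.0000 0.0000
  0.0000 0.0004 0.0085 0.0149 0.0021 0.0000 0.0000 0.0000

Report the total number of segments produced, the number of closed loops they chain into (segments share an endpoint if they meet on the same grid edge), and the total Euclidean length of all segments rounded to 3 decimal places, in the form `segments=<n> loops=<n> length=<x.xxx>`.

cell (7,2): code 0100 → (7.625,3.000)–(8.000,2.295)
cell (7,3): code 1000 → (8.000,3.354)–(7.625,3.000)
cell (8,2): code 0010 → (8.000,2.295)–(8.528,3.000)
cell (8,3): code 0001 → (8.528,3.000)–(8.000,3.354)
total: 4 segments, chained into 1 closed loop(s), length Σ = 2.830577

segments=4 loops=1 length=2.831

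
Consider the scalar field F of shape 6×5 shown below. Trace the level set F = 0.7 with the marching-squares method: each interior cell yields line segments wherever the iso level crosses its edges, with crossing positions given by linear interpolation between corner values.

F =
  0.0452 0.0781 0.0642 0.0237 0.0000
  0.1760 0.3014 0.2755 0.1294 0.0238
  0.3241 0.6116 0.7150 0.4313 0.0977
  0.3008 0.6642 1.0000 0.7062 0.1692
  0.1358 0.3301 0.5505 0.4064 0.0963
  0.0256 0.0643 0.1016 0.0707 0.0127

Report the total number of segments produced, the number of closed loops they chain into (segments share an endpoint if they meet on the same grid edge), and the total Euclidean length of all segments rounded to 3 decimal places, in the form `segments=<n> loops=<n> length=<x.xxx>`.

cell (1,1): code 0100 → (1.966,2.000)–(2.000,1.855)
cell (1,2): code 1000 → (2.000,2.053)–(1.966,2.000)
cell (2,1): code 0110 → (2.000,1.855)–(3.000,1.107)
cell (2,2): code 1101 → (2.977,3.000)–(2.000,2.053)
cell (2,3): code 1000 → (3.000,3.012)–(2.977,3.000)
cell (3,1): code 0010 → (3.000,1.107)–(3.667,2.000)
cell (3,2): code 0011 → (3.667,2.000)–(3.021,3.000)
cell (3,3): code 0001 → (3.021,3.000)–(3.000,3.012)
total: 8 segments, chained into 1 closed loop(s), length Σ = 5.177087

segments=8 loops=1 length=5.177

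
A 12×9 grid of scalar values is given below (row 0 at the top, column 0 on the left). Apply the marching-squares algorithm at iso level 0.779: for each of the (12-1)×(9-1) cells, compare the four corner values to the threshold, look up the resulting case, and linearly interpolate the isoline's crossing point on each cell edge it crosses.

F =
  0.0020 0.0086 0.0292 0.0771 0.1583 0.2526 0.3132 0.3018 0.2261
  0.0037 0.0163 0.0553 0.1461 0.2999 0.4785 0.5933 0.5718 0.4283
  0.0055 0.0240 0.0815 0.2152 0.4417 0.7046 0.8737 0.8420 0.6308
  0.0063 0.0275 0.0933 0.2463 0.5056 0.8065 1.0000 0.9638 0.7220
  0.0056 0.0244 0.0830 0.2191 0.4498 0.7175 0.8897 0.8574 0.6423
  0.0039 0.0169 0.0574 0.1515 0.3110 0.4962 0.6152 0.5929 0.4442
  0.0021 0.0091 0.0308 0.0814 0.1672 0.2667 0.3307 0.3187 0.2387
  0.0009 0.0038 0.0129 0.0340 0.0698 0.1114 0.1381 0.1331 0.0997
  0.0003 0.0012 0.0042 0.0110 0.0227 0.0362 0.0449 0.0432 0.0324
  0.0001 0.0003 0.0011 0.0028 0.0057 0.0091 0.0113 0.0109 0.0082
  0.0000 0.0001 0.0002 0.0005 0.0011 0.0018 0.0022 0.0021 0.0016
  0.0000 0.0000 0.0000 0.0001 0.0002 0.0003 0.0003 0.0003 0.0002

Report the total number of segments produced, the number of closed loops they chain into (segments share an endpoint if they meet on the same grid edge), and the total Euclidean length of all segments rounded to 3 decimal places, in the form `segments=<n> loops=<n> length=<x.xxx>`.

cell (1,5): code 0100 → (1.662,6.000)–(2.000,5.440)
cell (1,6): code 1100 → (1.767,7.000)–(1.662,6.000)
cell (1,7): code 1000 → (2.000,7.298)–(1.767,7.000)
cell (2,4): code 0100 → (2.730,5.000)–(3.000,4.909)
cell (2,5): code 1110 → (2.000,5.440)–(2.730,5.000)
cell (2,7): code 1001 → (3.000,7.764)–(2.000,7.298)
cell (3,4): code 0010 → (3.000,4.909)–(3.309,5.000)
cell (3,5): code 0111 → (3.309,5.000)–(4.000,5.357)
cell (3,7): code 1001 → (4.000,7.364)–(3.000,7.764)
cell (4,5): code 0010 → (4.000,5.357)–(4.403,6.000)
cell (4,6): code 0011 → (4.403,6.000)–(4.296,7.000)
cell (4,7): code 0001 → (4.296,7.000)–(4.000,7.364)
total: 12 segments, chained into 1 closed loop(s), length Σ = 8.690041

segments=12 loops=1 length=8.690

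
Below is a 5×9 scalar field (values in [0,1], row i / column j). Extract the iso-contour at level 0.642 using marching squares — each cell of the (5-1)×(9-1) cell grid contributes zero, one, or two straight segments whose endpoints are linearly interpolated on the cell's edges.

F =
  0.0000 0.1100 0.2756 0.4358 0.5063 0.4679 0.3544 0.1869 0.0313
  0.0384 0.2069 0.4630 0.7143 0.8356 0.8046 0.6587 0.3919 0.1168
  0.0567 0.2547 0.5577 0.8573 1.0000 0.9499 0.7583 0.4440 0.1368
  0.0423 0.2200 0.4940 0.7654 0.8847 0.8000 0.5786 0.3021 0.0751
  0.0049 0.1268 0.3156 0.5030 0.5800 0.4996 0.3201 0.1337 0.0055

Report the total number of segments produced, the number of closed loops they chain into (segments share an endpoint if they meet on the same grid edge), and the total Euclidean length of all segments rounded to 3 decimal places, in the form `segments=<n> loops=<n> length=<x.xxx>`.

cell (0,2): code 0100 → (0.740,3.000)–(1.000,2.712)
cell (0,3): code 1100 → (0.412,4.000)–(0.740,3.000)
cell (0,4): code 1100 → (0.517,5.000)–(0.412,4.000)
cell (0,5): code 1100 → (0.945,6.000)–(0.517,5.000)
cell (0,6): code 1000 → (1.000,6.063)–(0.945,6.000)
cell (1,2): code 0110 → (1.000,2.712)–(2.000,2.281)
cell (1,6): code 1001 → (2.000,6.370)–(1.000,6.063)
cell (2,2): code 0110 → (2.000,2.281)–(3.000,2.545)
cell (2,5): code 1011 → (3.000,5.714)–(2.647,6.000)
cell (2,6): code 0001 → (2.647,6.000)–(2.000,6.370)
cell (3,2): code 0010 → (3.000,2.545)–(3.470,3.000)
cell (3,3): code 0011 → (3.470,3.000)–(3.797,4.000)
cell (3,4): code 0011 → (3.797,4.000)–(3.526,5.000)
cell (3,5): code 0001 → (3.526,5.000)–(3.000,5.714)
total: 14 segments, chained into 1 closed loop(s), length Σ = 11.614249

segments=14 loops=1 length=11.614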